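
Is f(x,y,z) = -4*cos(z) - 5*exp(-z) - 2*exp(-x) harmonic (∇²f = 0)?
No, ∇²f = 4*cos(z) - 5*exp(-z) - 2*exp(-x)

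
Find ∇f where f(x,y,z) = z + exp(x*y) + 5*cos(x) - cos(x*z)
(y*exp(x*y) + z*sin(x*z) - 5*sin(x), x*exp(x*y), x*sin(x*z) + 1)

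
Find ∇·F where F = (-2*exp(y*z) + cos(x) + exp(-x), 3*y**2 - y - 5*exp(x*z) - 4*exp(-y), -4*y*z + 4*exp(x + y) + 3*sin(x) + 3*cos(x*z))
-3*x*sin(x*z) + 2*y - sin(x) - 1 + 4*exp(-y) - exp(-x)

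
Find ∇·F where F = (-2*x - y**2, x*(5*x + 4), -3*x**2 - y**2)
-2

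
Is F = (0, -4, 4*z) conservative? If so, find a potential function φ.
Yes, F is conservative. φ = -4*y + 2*z**2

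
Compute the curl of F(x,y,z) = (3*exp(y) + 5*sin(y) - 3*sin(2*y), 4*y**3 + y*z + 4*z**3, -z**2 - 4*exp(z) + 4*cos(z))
(-y - 12*z**2, 0, -3*exp(y) - 5*cos(y) + 6*cos(2*y))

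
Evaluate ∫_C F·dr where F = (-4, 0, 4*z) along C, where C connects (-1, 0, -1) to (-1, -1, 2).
6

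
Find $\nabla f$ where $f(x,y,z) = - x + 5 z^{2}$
(-1, 0, 10*z)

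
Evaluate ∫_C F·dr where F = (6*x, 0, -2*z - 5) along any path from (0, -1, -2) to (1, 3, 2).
-17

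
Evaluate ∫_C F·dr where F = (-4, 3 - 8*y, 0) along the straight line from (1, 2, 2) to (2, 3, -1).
-21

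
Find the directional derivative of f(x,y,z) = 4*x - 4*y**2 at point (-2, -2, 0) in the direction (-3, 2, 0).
20*sqrt(13)/13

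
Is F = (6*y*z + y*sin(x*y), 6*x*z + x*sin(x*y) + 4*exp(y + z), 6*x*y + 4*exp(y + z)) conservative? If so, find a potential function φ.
Yes, F is conservative. φ = 6*x*y*z + 4*exp(y + z) - cos(x*y)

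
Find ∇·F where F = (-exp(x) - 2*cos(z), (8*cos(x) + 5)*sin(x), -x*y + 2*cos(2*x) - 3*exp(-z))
-exp(x) + 3*exp(-z)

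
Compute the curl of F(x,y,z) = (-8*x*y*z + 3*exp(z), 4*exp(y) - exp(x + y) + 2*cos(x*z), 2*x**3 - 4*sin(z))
(2*x*sin(x*z), -6*x**2 - 8*x*y + 3*exp(z), 8*x*z - 2*z*sin(x*z) - exp(x + y))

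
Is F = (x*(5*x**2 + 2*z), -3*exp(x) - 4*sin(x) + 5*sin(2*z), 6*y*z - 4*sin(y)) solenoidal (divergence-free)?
No, ∇·F = 15*x**2 + 6*y + 2*z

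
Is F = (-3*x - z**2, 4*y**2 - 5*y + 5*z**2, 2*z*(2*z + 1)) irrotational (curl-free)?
No, ∇×F = (-10*z, -2*z, 0)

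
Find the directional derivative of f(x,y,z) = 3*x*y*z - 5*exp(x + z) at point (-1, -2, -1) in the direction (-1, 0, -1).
sqrt(2)*(5 - 6*exp(2))*exp(-2)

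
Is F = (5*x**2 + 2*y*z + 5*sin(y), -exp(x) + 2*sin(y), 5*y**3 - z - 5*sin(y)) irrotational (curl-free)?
No, ∇×F = (15*y**2 - 5*cos(y), 2*y, -2*z - exp(x) - 5*cos(y))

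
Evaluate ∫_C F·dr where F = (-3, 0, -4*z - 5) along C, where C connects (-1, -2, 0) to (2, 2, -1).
-6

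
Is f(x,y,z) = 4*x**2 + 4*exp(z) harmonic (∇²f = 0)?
No, ∇²f = 4*exp(z) + 8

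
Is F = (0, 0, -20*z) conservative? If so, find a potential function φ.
Yes, F is conservative. φ = -10*z**2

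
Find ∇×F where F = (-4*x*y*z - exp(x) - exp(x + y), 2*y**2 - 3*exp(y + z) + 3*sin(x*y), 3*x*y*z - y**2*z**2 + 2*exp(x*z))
(3*x*z - 2*y*z**2 + 3*exp(y + z), -4*x*y - 3*y*z - 2*z*exp(x*z), 4*x*z + 3*y*cos(x*y) + exp(x + y))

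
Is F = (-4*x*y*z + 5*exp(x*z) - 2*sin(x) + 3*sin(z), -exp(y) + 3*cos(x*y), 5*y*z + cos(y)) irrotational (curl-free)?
No, ∇×F = (5*z - sin(y), -4*x*y + 5*x*exp(x*z) + 3*cos(z), 4*x*z - 3*y*sin(x*y))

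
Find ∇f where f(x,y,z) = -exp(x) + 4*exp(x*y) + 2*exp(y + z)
(4*y*exp(x*y) - exp(x), 4*x*exp(x*y) + 2*exp(y + z), 2*exp(y + z))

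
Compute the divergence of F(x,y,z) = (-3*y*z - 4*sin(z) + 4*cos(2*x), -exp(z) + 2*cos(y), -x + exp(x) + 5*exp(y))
-8*sin(2*x) - 2*sin(y)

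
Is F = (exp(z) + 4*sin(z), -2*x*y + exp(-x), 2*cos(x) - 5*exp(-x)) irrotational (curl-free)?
No, ∇×F = (0, exp(z) + 2*sin(x) + 4*cos(z) - 5*exp(-x), -2*y - exp(-x))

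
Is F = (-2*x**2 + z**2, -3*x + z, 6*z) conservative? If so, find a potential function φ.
No, ∇×F = (-1, 2*z, -3) ≠ 0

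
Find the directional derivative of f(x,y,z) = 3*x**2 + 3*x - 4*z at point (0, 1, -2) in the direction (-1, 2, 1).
-7*sqrt(6)/6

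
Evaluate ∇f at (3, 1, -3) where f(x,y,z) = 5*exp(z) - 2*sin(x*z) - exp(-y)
(6*cos(9), exp(-1), 5*exp(-3) - 6*cos(9))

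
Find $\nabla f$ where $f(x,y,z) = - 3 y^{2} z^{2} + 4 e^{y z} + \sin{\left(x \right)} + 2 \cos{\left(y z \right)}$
(cos(x), 2*z*(-3*y*z + 2*exp(y*z) - sin(y*z)), 2*y*(-3*y*z + 2*exp(y*z) - sin(y*z)))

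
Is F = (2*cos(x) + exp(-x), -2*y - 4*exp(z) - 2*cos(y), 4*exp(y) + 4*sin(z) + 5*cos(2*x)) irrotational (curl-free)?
No, ∇×F = (4*exp(y) + 4*exp(z), 10*sin(2*x), 0)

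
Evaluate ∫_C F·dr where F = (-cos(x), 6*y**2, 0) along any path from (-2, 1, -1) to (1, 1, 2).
-sin(2) - sin(1)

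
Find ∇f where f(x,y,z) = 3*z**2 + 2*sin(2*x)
(4*cos(2*x), 0, 6*z)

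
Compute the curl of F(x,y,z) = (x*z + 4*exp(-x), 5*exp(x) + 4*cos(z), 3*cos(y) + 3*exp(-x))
(-3*sin(y) + 4*sin(z), x + 3*exp(-x), 5*exp(x))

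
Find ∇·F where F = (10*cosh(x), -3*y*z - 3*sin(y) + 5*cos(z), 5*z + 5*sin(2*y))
-3*z - 3*cos(y) + 10*sinh(x) + 5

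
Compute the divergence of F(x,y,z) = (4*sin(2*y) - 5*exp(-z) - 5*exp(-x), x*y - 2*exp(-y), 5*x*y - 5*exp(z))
x - 5*exp(z) + 2*exp(-y) + 5*exp(-x)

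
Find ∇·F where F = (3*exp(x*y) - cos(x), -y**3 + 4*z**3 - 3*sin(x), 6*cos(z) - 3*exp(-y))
-3*y**2 + 3*y*exp(x*y) + sin(x) - 6*sin(z)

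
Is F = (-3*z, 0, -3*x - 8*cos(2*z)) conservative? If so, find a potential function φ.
Yes, F is conservative. φ = -3*x*z - 4*sin(2*z)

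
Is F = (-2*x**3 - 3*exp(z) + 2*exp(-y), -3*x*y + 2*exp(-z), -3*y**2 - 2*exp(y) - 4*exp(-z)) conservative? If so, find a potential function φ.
No, ∇×F = (-6*y - 2*exp(y) + 2*exp(-z), -3*exp(z), -3*y + 2*exp(-y)) ≠ 0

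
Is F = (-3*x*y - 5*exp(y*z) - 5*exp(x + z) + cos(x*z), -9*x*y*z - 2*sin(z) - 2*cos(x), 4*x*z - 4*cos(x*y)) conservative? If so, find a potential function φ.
No, ∇×F = (9*x*y + 4*x*sin(x*y) + 2*cos(z), -x*sin(x*z) - 5*y*exp(y*z) - 4*y*sin(x*y) - 4*z - 5*exp(x + z), 3*x - 9*y*z + 5*z*exp(y*z) + 2*sin(x)) ≠ 0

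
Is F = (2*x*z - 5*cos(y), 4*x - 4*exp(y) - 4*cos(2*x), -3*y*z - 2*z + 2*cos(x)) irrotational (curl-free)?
No, ∇×F = (-3*z, 2*x + 2*sin(x), 8*sin(2*x) - 5*sin(y) + 4)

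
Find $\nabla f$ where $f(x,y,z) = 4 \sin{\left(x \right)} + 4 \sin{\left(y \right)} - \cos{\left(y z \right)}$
(4*cos(x), z*sin(y*z) + 4*cos(y), y*sin(y*z))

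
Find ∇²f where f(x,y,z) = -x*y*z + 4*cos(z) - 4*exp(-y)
-4*cos(z) - 4*exp(-y)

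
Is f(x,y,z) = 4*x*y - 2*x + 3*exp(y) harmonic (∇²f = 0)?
No, ∇²f = 3*exp(y)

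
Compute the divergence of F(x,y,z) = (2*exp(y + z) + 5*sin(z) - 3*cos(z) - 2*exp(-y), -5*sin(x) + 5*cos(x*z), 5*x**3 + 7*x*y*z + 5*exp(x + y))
7*x*y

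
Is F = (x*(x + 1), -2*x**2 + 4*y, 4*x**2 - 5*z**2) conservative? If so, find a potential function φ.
No, ∇×F = (0, -8*x, -4*x) ≠ 0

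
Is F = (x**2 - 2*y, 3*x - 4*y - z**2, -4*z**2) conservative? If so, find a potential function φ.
No, ∇×F = (2*z, 0, 5) ≠ 0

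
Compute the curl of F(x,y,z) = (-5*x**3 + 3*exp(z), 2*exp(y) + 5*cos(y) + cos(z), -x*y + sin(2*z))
(-x + sin(z), y + 3*exp(z), 0)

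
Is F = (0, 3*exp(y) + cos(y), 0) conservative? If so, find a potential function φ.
Yes, F is conservative. φ = 3*exp(y) + sin(y)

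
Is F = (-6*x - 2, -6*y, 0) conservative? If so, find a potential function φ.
Yes, F is conservative. φ = -3*x**2 - 2*x - 3*y**2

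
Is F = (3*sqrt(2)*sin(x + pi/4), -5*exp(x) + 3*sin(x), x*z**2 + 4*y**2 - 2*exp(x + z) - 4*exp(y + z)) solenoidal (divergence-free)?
No, ∇·F = 2*x*z - 2*exp(x + z) - 4*exp(y + z) + 3*sqrt(2)*cos(x + pi/4)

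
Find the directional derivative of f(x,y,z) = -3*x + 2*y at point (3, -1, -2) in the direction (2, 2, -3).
-2*sqrt(17)/17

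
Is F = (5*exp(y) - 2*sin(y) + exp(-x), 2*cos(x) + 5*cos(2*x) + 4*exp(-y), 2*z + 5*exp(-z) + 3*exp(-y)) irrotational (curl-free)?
No, ∇×F = (-3*exp(-y), 0, -5*exp(y) - 2*sin(x) - 10*sin(2*x) + 2*cos(y))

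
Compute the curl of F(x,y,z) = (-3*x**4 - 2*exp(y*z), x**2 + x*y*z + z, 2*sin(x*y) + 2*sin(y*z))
(-x*y + 2*x*cos(x*y) + 2*z*cos(y*z) - 1, -2*y*(exp(y*z) + cos(x*y)), 2*x + y*z + 2*z*exp(y*z))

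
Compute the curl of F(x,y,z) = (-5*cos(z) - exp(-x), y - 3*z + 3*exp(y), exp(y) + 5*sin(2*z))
(exp(y) + 3, 5*sin(z), 0)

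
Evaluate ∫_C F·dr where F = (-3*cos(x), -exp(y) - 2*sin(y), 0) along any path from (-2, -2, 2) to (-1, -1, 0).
-3*sin(2) - exp(-1) + exp(-2) - 2*cos(2) + 2*cos(1) + 3*sin(1)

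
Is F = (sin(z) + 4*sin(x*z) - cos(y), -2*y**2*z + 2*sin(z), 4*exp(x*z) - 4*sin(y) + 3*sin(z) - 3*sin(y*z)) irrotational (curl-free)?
No, ∇×F = (2*y**2 - 3*z*cos(y*z) - 4*cos(y) - 2*cos(z), 4*x*cos(x*z) - 4*z*exp(x*z) + cos(z), -sin(y))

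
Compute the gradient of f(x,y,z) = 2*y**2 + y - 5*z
(0, 4*y + 1, -5)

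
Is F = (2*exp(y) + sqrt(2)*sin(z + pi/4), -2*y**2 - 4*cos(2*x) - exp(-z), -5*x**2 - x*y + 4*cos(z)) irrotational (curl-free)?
No, ∇×F = (-x - exp(-z), 10*x + y + sqrt(2)*cos(z + pi/4), -2*exp(y) + 8*sin(2*x))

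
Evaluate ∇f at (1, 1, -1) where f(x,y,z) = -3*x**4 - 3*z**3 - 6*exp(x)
(-6*E - 12, 0, -9)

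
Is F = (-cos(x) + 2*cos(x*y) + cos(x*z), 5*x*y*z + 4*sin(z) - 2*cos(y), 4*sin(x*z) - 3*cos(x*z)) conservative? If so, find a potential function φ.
No, ∇×F = (-5*x*y - 4*cos(z), -x*sin(x*z) - 3*z*sin(x*z) - 4*z*cos(x*z), 2*x*sin(x*y) + 5*y*z) ≠ 0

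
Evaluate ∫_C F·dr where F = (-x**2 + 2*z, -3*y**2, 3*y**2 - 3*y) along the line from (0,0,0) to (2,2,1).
-23/3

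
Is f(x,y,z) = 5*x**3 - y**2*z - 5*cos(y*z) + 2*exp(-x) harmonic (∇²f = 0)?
No, ∇²f = 30*x + 5*y**2*cos(y*z) + 5*z**2*cos(y*z) - 2*z + 2*exp(-x)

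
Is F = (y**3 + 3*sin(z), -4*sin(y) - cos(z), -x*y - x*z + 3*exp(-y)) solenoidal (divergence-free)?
No, ∇·F = -x - 4*cos(y)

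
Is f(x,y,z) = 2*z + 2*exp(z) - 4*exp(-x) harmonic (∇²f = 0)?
No, ∇²f = 2*exp(z) - 4*exp(-x)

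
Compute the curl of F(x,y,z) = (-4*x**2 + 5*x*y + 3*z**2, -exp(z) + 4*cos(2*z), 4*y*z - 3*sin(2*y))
(4*z + exp(z) + 8*sin(2*z) - 6*cos(2*y), 6*z, -5*x)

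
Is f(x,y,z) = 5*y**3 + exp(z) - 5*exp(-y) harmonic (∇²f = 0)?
No, ∇²f = 30*y + exp(z) - 5*exp(-y)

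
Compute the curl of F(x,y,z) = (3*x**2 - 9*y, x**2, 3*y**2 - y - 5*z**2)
(6*y - 1, 0, 2*x + 9)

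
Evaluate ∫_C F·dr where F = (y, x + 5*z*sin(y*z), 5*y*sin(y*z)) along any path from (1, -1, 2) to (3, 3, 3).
5*cos(2) - 5*cos(9) + 10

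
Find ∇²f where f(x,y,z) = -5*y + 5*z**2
10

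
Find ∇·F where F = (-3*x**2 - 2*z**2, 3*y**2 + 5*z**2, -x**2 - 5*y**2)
-6*x + 6*y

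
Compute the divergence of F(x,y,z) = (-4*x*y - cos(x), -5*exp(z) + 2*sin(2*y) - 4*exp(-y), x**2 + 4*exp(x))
-4*y + sin(x) + 4*cos(2*y) + 4*exp(-y)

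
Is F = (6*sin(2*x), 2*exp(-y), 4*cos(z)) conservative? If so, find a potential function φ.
Yes, F is conservative. φ = 4*sin(z) - 3*cos(2*x) - 2*exp(-y)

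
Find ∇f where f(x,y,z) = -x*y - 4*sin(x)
(-y - 4*cos(x), -x, 0)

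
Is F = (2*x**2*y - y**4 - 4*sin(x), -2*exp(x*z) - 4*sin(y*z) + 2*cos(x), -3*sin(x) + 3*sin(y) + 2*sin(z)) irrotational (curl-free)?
No, ∇×F = (2*x*exp(x*z) + 4*y*cos(y*z) + 3*cos(y), 3*cos(x), -2*x**2 + 4*y**3 - 2*z*exp(x*z) - 2*sin(x))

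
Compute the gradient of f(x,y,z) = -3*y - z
(0, -3, -1)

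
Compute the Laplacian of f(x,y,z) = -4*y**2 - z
-8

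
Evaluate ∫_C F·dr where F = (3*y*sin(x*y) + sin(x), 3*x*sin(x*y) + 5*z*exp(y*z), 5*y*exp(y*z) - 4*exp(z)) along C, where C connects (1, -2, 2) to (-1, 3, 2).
3*cos(2) - 5*exp(-4) - 3*cos(3) + 5*exp(6)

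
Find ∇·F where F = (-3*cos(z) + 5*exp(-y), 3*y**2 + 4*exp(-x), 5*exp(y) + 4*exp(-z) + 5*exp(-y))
6*y - 4*exp(-z)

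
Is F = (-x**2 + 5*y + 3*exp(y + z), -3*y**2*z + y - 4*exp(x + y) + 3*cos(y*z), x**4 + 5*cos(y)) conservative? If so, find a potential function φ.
No, ∇×F = (3*y**2 + 3*y*sin(y*z) - 5*sin(y), -4*x**3 + 3*exp(y + z), -4*exp(x + y) - 3*exp(y + z) - 5) ≠ 0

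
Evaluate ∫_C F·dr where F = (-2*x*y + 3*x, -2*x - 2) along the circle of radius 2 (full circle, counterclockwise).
-8*pi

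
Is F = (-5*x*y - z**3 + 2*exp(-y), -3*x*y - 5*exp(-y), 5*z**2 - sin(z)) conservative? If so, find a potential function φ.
No, ∇×F = (0, -3*z**2, 5*x - 3*y + 2*exp(-y)) ≠ 0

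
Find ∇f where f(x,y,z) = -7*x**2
(-14*x, 0, 0)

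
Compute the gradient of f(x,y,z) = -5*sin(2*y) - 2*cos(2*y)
(0, 4*sin(2*y) - 10*cos(2*y), 0)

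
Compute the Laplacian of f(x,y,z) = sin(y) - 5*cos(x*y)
5*x**2*cos(x*y) + 5*y**2*cos(x*y) - sin(y)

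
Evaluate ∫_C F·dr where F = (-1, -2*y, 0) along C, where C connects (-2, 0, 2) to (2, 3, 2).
-13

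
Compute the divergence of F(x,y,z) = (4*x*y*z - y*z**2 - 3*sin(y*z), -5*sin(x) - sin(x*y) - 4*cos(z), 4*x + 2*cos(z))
-x*cos(x*y) + 4*y*z - 2*sin(z)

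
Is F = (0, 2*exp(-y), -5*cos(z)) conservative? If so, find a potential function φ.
Yes, F is conservative. φ = -5*sin(z) - 2*exp(-y)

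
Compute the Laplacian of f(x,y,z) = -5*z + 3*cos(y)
-3*cos(y)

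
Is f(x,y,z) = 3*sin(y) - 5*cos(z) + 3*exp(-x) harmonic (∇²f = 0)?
No, ∇²f = -3*sin(y) + 5*cos(z) + 3*exp(-x)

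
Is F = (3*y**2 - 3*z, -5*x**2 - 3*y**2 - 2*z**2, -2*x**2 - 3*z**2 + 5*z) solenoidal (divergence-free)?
No, ∇·F = -6*y - 6*z + 5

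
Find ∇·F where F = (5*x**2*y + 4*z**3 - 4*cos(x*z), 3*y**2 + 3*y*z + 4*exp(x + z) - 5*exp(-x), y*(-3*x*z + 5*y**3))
7*x*y + 6*y + 4*z*sin(x*z) + 3*z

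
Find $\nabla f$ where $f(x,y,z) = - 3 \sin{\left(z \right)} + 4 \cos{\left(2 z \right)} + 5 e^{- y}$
(0, -5*exp(-y), -(16*sin(z) + 3)*cos(z))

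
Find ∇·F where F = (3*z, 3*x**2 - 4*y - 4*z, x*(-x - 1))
-4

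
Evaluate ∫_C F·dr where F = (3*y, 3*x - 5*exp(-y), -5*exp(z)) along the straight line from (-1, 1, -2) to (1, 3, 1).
-5*E - 5*exp(-1) + 5*exp(-3) + 5*exp(-2) + 12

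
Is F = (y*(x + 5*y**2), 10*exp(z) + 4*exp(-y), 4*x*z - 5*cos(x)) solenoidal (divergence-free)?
No, ∇·F = 4*x + y - 4*exp(-y)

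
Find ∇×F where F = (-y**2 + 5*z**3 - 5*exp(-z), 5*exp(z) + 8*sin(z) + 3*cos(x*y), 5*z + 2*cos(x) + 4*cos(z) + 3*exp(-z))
(-5*exp(z) - 8*cos(z), 15*z**2 + 2*sin(x) + 5*exp(-z), y*(2 - 3*sin(x*y)))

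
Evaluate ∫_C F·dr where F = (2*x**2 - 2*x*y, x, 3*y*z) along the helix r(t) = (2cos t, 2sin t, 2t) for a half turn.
-32/3 + 26*pi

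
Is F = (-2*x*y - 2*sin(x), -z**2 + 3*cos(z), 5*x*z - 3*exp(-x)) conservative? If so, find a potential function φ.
No, ∇×F = (2*z + 3*sin(z), -5*z - 3*exp(-x), 2*x) ≠ 0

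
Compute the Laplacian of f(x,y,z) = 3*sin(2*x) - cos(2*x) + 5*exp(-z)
-12*sin(2*x) + 4*cos(2*x) + 5*exp(-z)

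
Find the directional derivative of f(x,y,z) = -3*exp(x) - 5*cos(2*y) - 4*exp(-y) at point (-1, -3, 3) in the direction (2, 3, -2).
6*sqrt(17)*(-1 - 5*E*sin(6) + 2*exp(4))*exp(-1)/17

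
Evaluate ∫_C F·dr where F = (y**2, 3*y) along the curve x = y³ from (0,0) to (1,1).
21/10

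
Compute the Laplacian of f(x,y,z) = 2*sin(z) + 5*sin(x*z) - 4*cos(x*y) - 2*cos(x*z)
-5*x**2*sin(x*z) + 4*x**2*cos(x*y) + 2*x**2*cos(x*z) + 4*y**2*cos(x*y) - 5*z**2*sin(x*z) + 2*z**2*cos(x*z) - 2*sin(z)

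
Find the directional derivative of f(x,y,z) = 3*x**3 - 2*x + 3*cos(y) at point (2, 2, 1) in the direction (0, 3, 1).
-9*sqrt(10)*sin(2)/10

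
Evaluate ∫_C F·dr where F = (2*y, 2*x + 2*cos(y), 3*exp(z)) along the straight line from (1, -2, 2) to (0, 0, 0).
-3*exp(2) + 2*sin(2) + 7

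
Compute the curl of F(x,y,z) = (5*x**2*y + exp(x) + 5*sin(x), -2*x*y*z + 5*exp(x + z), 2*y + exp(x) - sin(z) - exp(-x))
(2*x*y - 5*exp(x + z) + 2, -2*cosh(x), -5*x**2 - 2*y*z + 5*exp(x + z))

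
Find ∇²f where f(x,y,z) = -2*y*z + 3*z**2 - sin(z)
sin(z) + 6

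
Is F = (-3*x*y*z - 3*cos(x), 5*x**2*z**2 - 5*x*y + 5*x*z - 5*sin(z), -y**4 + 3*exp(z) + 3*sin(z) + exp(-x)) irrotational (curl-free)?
No, ∇×F = (-10*x**2*z - 5*x - 4*y**3 + 5*cos(z), -3*x*y + exp(-x), 10*x*z**2 + 3*x*z - 5*y + 5*z)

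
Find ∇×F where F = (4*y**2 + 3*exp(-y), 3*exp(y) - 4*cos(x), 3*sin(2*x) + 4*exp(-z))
(0, -6*cos(2*x), -8*y + 4*sin(x) + 3*exp(-y))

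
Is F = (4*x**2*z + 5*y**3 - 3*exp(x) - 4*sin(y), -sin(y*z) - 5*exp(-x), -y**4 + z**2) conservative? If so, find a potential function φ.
No, ∇×F = (y*(-4*y**2 + cos(y*z)), 4*x**2, -15*y**2 + 4*cos(y) + 5*exp(-x)) ≠ 0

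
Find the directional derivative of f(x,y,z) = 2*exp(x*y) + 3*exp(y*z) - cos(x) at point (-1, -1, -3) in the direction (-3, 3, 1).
3*sqrt(19)*(-10*exp(3) + sin(1))/19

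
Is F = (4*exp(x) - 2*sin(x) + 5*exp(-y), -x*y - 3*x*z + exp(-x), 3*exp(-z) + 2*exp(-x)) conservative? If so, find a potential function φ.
No, ∇×F = (3*x, 2*exp(-x), -y - 3*z + 5*exp(-y) - exp(-x)) ≠ 0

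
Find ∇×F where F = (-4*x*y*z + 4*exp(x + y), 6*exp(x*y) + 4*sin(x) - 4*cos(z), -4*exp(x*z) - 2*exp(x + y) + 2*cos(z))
(-2*exp(x + y) - 4*sin(z), -4*x*y + 4*z*exp(x*z) + 2*exp(x + y), 4*x*z + 6*y*exp(x*y) - 4*exp(x + y) + 4*cos(x))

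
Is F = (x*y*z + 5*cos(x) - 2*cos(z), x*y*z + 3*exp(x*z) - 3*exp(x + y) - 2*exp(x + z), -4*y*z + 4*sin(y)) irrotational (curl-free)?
No, ∇×F = (-x*y - 3*x*exp(x*z) - 4*z + 2*exp(x + z) + 4*cos(y), x*y + 2*sin(z), -x*z + y*z + 3*z*exp(x*z) - 3*exp(x + y) - 2*exp(x + z))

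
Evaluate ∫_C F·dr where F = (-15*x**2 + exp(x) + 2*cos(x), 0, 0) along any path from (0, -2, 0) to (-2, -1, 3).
-2*sin(2) + exp(-2) + 39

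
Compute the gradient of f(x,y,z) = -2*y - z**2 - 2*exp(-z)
(0, -2, -2*z + 2*exp(-z))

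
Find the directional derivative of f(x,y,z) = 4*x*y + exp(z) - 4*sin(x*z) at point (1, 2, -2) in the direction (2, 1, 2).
8*cos(2)/3 + 2*exp(-2)/3 + 20/3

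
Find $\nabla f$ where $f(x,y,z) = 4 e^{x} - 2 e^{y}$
(4*exp(x), -2*exp(y), 0)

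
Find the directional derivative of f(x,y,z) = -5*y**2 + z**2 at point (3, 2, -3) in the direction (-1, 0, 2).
-12*sqrt(5)/5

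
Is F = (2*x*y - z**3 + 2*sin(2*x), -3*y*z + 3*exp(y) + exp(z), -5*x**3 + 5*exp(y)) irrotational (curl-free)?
No, ∇×F = (3*y + 5*exp(y) - exp(z), 15*x**2 - 3*z**2, -2*x)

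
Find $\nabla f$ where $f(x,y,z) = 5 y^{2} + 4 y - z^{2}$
(0, 10*y + 4, -2*z)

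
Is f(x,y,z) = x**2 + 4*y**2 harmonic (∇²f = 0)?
No, ∇²f = 10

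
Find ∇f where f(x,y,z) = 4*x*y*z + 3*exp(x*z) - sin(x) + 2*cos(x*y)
(4*y*z - 2*y*sin(x*y) + 3*z*exp(x*z) - cos(x), 2*x*(2*z - sin(x*y)), x*(4*y + 3*exp(x*z)))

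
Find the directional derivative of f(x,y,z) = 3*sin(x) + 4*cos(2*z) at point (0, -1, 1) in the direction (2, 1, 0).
6*sqrt(5)/5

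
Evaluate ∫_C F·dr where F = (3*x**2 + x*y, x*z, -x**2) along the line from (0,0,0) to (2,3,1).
38/3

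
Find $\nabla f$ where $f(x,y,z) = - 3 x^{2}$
(-6*x, 0, 0)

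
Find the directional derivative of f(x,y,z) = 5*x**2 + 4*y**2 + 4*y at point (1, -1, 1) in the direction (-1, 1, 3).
-14*sqrt(11)/11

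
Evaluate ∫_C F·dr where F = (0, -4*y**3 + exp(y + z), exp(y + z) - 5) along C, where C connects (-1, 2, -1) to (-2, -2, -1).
(1 - exp(4))*exp(-3)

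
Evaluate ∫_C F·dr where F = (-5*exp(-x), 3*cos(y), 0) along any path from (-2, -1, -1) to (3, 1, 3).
-5*exp(2) + 5*exp(-3) + 6*sin(1)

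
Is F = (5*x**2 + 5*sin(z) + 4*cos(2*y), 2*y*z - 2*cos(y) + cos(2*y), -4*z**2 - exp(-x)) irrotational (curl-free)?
No, ∇×F = (-2*y, 5*cos(z) - exp(-x), 8*sin(2*y))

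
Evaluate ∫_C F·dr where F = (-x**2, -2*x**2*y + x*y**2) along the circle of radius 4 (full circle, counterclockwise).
64*pi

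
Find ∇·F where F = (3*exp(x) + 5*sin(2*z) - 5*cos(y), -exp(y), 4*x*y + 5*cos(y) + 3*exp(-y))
3*exp(x) - exp(y)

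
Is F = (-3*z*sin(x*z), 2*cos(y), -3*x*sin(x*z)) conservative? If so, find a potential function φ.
Yes, F is conservative. φ = 2*sin(y) + 3*cos(x*z)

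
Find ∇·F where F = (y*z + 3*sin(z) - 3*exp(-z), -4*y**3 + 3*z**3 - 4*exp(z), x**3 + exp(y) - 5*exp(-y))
-12*y**2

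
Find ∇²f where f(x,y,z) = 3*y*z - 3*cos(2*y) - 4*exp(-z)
12*cos(2*y) - 4*exp(-z)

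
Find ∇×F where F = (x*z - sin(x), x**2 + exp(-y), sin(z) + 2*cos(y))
(-2*sin(y), x, 2*x)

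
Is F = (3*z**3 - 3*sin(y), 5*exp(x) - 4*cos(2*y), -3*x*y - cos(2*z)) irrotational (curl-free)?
No, ∇×F = (-3*x, 3*y + 9*z**2, 5*exp(x) + 3*cos(y))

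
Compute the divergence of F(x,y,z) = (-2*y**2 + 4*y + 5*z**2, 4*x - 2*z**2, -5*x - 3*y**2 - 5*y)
0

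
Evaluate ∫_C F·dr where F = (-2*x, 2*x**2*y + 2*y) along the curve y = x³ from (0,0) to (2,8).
252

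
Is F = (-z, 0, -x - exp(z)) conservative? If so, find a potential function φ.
Yes, F is conservative. φ = -x*z - exp(z)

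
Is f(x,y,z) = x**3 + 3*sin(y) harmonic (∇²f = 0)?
No, ∇²f = 6*x - 3*sin(y)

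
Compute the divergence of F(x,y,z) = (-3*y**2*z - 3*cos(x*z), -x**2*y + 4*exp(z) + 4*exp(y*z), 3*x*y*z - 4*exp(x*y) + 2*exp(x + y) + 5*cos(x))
-x**2 + 3*x*y + 4*z*exp(y*z) + 3*z*sin(x*z)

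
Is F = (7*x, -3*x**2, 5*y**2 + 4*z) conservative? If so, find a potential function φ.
No, ∇×F = (10*y, 0, -6*x) ≠ 0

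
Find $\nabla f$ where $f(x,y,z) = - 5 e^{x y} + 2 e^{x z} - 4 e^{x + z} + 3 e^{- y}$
(-5*y*exp(x*y) + 2*z*exp(x*z) - 4*exp(x + z), -5*x*exp(x*y) - 3*exp(-y), 2*x*exp(x*z) - 4*exp(x + z))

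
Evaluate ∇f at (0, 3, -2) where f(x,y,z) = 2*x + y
(2, 1, 0)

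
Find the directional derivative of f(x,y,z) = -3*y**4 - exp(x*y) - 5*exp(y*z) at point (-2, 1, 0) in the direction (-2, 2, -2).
sqrt(3)*(3 - 7*exp(2))*exp(-2)/3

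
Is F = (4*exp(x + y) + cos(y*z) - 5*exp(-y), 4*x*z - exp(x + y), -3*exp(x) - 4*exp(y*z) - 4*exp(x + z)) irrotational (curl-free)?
No, ∇×F = (-4*x - 4*z*exp(y*z), -y*sin(y*z) + 3*exp(x) + 4*exp(x + z), z*sin(y*z) + 4*z - 5*exp(x + y) - 5*exp(-y))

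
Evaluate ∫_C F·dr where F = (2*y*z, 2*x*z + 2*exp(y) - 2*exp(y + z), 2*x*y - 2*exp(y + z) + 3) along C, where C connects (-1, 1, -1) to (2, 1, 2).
17 - 2*exp(3)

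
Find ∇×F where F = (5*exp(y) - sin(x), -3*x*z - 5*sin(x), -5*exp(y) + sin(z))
(3*x - 5*exp(y), 0, -3*z - 5*exp(y) - 5*cos(x))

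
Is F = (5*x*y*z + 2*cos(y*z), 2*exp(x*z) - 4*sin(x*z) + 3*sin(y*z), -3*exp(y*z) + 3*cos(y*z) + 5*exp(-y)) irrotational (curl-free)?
No, ∇×F = (-2*x*exp(x*z) + 4*x*cos(x*z) - 3*y*cos(y*z) - 3*z*exp(y*z) - 3*z*sin(y*z) - 5*exp(-y), y*(5*x - 2*sin(y*z)), z*(-5*x + 2*exp(x*z) + 2*sin(y*z) - 4*cos(x*z)))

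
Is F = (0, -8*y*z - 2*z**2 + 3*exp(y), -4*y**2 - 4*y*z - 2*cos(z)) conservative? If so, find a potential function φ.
Yes, F is conservative. φ = -4*y**2*z - 2*y*z**2 + 3*exp(y) - 2*sin(z)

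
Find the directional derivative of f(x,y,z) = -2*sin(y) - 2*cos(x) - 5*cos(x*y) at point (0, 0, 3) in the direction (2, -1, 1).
sqrt(6)/3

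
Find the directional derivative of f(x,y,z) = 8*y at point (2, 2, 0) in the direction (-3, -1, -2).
-4*sqrt(14)/7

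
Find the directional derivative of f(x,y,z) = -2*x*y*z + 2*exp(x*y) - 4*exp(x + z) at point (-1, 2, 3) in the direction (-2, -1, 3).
sqrt(14)*(-6*exp(4) + 1 + 15*exp(2) + 8*exp(2)*sinh(2))*exp(-2)/7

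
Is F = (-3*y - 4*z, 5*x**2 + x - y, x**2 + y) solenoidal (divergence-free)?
No, ∇·F = -1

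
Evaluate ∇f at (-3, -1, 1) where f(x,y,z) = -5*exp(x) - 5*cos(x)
(-5*sin(3) - 5*exp(-3), 0, 0)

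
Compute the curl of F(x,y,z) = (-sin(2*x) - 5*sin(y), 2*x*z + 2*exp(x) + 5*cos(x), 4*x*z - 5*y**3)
(-2*x - 15*y**2, -4*z, 2*z + 2*exp(x) - 5*sin(x) + 5*cos(y))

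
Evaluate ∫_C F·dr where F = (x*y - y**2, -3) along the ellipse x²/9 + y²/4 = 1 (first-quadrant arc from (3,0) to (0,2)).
-4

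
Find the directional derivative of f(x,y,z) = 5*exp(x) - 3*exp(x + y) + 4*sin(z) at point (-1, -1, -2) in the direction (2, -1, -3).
sqrt(14)*(-3 + 10*E - 12*exp(2)*cos(2))*exp(-2)/14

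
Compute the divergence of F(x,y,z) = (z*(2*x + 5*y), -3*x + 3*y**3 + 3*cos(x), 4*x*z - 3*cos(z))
4*x + 9*y**2 + 2*z + 3*sin(z)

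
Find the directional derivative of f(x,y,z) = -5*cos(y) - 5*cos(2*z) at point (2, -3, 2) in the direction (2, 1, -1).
-5*sqrt(6)*(2*sin(4) + sin(3))/6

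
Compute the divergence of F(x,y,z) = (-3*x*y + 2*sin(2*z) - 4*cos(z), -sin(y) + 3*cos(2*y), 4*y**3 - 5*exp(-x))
-3*y - 6*sin(2*y) - cos(y)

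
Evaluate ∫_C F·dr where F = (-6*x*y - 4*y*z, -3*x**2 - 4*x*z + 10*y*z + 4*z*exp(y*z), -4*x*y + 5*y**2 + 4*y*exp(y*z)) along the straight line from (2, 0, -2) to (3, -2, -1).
6 + 4*exp(2)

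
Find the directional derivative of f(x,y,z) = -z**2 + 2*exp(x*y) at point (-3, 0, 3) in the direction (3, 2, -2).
0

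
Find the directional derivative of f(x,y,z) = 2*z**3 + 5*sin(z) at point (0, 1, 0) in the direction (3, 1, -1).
-5*sqrt(11)/11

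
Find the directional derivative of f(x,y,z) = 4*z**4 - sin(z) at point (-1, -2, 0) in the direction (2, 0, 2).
-sqrt(2)/2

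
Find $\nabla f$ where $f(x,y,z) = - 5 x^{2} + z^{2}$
(-10*x, 0, 2*z)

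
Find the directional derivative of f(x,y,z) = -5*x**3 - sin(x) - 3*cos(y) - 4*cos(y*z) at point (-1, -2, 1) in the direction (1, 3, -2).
-sqrt(14)*(cos(1) + 15 + 37*sin(2))/14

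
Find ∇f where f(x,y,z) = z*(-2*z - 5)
(0, 0, -4*z - 5)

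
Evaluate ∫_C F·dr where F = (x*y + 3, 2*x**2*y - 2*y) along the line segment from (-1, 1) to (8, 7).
2871/2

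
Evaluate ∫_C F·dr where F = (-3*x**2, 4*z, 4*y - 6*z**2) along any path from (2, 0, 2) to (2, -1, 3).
-50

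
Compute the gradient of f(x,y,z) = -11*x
(-11, 0, 0)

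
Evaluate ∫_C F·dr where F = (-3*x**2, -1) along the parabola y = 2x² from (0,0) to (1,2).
-3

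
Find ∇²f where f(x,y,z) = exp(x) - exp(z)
exp(x) - exp(z)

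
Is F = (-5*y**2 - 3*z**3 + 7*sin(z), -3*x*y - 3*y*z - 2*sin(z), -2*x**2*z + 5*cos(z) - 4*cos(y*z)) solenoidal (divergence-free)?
No, ∇·F = -2*x**2 - 3*x + 4*y*sin(y*z) - 3*z - 5*sin(z)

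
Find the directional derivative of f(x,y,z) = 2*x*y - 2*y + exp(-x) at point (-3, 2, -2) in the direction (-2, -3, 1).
sqrt(14)*(8 + exp(3))/7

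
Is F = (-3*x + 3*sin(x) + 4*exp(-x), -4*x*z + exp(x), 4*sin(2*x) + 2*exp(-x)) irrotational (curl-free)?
No, ∇×F = (4*x, -8*cos(2*x) + 2*exp(-x), -4*z + exp(x))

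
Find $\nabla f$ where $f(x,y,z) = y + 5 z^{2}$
(0, 1, 10*z)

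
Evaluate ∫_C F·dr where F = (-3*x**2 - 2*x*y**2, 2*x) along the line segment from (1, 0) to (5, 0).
-124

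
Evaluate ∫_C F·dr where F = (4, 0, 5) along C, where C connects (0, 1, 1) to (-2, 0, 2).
-3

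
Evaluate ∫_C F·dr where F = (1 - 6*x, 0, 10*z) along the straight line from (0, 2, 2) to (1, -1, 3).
23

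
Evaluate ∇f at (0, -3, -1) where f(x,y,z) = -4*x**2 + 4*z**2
(0, 0, -8)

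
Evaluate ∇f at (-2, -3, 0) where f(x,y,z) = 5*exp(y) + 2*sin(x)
(2*cos(2), 5*exp(-3), 0)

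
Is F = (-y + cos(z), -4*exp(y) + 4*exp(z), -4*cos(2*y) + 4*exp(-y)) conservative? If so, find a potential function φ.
No, ∇×F = (-4*exp(z) + 8*sin(2*y) - 4*exp(-y), -sin(z), 1) ≠ 0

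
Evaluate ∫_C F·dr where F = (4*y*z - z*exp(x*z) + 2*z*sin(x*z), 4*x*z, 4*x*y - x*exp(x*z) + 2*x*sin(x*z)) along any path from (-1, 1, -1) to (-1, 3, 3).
-40 - exp(-3) + 2*cos(1) - 2*cos(3) + E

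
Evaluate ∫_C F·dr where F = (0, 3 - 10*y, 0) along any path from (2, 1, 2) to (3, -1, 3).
-6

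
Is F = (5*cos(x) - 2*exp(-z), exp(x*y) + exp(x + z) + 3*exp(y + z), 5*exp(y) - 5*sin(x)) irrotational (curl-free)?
No, ∇×F = (5*exp(y) - exp(x + z) - 3*exp(y + z), 5*cos(x) + 2*exp(-z), y*exp(x*y) + exp(x + z))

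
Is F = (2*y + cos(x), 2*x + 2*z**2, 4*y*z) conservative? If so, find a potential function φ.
Yes, F is conservative. φ = 2*x*y + 2*y*z**2 + sin(x)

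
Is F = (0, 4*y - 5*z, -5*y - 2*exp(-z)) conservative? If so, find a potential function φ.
Yes, F is conservative. φ = 2*y**2 - 5*y*z + 2*exp(-z)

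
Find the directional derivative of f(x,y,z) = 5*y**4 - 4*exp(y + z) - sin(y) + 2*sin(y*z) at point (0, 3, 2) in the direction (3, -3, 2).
sqrt(22)*(-1620 + 3*cos(3) + 4*exp(5))/22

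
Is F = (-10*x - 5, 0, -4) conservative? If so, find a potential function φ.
Yes, F is conservative. φ = -5*x**2 - 5*x - 4*z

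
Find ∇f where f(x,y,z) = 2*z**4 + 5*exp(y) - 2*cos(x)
(2*sin(x), 5*exp(y), 8*z**3)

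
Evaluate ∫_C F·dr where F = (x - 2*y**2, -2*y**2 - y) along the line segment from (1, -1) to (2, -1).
-1/2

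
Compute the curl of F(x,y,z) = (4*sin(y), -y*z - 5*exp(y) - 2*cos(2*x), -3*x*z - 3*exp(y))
(y - 3*exp(y), 3*z, 4*sin(2*x) - 4*cos(y))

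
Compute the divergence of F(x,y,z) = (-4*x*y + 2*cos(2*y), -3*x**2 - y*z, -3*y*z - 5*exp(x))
-7*y - z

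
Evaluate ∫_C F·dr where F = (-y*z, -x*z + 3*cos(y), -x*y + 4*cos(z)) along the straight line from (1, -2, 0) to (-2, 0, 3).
4*sin(3) + 3*sin(2)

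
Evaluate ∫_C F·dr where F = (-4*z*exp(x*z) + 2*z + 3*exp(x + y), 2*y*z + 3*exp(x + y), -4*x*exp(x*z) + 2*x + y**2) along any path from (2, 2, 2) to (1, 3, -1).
-27 - 4*exp(-1) + 4*exp(4)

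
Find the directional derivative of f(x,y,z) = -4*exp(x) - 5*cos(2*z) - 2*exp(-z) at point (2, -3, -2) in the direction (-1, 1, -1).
2*sqrt(3)*(5*sin(4) + exp(2))/3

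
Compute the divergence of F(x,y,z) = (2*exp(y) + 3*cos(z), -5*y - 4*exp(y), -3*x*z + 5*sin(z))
-3*x - 4*exp(y) + 5*cos(z) - 5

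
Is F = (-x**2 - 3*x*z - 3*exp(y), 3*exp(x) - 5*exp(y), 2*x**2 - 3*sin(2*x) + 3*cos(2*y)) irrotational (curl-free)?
No, ∇×F = (-6*sin(2*y), -7*x + 6*cos(2*x), 3*exp(x) + 3*exp(y))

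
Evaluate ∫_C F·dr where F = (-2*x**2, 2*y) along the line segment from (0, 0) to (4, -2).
-116/3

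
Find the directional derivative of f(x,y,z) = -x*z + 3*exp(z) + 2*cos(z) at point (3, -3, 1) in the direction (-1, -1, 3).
sqrt(11)*(-8 - 6*sin(1) + 9*E)/11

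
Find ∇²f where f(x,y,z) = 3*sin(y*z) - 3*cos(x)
-3*y**2*sin(y*z) - 3*z**2*sin(y*z) + 3*cos(x)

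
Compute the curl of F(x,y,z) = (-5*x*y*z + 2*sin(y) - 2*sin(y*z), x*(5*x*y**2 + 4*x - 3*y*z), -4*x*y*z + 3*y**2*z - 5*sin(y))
(3*x*y - 4*x*z + 6*y*z - 5*cos(y), y*(-5*x + 4*z - 2*cos(y*z)), 10*x*y**2 + 5*x*z + 8*x - 3*y*z + 2*z*cos(y*z) - 2*cos(y))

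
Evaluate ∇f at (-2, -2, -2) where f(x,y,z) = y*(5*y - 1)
(0, -21, 0)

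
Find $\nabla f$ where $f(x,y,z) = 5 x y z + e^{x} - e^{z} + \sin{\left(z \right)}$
(5*y*z + exp(x), 5*x*z, 5*x*y - exp(z) + cos(z))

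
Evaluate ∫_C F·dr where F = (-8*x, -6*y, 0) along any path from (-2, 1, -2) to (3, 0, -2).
-17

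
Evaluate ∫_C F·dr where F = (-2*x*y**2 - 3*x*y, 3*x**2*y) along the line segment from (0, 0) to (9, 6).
243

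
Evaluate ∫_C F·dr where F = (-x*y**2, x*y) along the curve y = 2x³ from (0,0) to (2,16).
640/7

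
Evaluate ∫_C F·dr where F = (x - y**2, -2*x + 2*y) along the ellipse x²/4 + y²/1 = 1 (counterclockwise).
-4*pi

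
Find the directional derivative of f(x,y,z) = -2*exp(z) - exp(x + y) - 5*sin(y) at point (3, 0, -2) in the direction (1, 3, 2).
sqrt(14)*((-4*exp(3) - 15)*exp(2) - 4)*exp(-2)/14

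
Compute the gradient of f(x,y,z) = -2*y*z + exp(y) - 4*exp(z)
(0, -2*z + exp(y), -2*y - 4*exp(z))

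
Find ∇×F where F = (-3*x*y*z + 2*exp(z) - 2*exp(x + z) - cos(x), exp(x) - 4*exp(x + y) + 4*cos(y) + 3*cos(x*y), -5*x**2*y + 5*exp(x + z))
(-5*x**2, 7*x*y + 2*exp(z) - 7*exp(x + z), 3*x*z - 3*y*sin(x*y) + exp(x) - 4*exp(x + y))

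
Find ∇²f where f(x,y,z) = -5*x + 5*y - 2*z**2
-4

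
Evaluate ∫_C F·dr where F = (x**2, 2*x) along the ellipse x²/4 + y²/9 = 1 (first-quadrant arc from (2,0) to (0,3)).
-8/3 + 3*pi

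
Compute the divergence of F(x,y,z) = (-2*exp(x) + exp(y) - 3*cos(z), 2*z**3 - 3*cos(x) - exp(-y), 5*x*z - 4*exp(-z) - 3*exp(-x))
5*x - 2*exp(x) + 4*exp(-z) + exp(-y)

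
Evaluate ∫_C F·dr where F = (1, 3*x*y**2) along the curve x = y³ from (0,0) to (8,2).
40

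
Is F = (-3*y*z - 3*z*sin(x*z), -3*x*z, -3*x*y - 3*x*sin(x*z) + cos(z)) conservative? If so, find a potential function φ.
Yes, F is conservative. φ = -3*x*y*z + sin(z) + 3*cos(x*z)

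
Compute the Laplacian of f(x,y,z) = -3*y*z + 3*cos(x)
-3*cos(x)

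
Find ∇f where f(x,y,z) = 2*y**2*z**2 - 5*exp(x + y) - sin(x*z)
(-z*cos(x*z) - 5*exp(x + y), 4*y*z**2 - 5*exp(x + y), -x*cos(x*z) + 4*y**2*z)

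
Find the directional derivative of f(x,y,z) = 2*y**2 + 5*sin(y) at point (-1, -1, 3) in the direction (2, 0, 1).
0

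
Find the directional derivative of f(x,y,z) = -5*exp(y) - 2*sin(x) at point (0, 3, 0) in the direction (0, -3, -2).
15*sqrt(13)*exp(3)/13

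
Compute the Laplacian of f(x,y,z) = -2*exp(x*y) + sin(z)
-2*x**2*exp(x*y) - 2*y**2*exp(x*y) - sin(z)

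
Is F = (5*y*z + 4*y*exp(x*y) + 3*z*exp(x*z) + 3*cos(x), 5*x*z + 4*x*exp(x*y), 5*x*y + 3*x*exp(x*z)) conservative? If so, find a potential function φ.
Yes, F is conservative. φ = 5*x*y*z + 4*exp(x*y) + 3*exp(x*z) + 3*sin(x)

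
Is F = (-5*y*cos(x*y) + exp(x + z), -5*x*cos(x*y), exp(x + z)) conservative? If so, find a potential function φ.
Yes, F is conservative. φ = exp(x + z) - 5*sin(x*y)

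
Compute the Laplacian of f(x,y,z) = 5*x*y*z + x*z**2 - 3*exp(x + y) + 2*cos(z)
2*x - 6*exp(x + y) - 2*cos(z)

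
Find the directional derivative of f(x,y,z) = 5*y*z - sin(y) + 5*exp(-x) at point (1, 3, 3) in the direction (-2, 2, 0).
sqrt(2)*(5 + E*(15 - cos(3)))*exp(-1)/2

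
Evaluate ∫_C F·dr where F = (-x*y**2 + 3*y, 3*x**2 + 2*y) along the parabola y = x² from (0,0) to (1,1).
10/3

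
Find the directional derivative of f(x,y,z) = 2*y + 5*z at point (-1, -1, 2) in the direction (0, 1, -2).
-8*sqrt(5)/5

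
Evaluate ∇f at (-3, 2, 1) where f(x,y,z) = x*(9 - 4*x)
(33, 0, 0)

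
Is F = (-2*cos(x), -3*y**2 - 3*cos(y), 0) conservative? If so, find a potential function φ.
Yes, F is conservative. φ = -y**3 - 2*sin(x) - 3*sin(y)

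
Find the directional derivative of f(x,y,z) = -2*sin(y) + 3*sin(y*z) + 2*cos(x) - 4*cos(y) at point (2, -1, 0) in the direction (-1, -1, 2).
sqrt(6)*(-3 + cos(1) + sin(2) + 2*sin(1))/3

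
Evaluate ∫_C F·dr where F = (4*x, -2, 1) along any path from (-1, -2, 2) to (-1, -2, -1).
-3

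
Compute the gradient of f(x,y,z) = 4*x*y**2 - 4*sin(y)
(4*y**2, 8*x*y - 4*cos(y), 0)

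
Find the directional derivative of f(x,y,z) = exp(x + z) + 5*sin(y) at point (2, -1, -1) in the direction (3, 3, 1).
sqrt(19)*(15*cos(1) + 4*E)/19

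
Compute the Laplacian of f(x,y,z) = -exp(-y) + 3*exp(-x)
-exp(-y) + 3*exp(-x)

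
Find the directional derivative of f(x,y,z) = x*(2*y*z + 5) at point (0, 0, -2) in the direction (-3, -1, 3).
-15*sqrt(19)/19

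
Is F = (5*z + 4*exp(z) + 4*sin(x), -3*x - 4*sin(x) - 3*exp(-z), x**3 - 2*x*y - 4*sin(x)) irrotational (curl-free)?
No, ∇×F = (-2*x - 3*exp(-z), -3*x**2 + 2*y + 4*exp(z) + 4*cos(x) + 5, -4*cos(x) - 3)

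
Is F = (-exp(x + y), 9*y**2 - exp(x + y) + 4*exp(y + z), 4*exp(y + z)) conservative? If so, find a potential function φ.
Yes, F is conservative. φ = 3*y**3 - exp(x + y) + 4*exp(y + z)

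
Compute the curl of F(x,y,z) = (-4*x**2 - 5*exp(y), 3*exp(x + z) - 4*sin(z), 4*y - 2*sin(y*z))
(-2*z*cos(y*z) - 3*exp(x + z) + 4*cos(z) + 4, 0, 5*exp(y) + 3*exp(x + z))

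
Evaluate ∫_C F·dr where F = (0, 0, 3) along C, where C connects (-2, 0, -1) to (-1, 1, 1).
6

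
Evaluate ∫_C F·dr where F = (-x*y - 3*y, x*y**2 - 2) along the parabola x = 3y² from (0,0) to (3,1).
-11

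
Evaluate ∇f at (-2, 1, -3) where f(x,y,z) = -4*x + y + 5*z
(-4, 1, 5)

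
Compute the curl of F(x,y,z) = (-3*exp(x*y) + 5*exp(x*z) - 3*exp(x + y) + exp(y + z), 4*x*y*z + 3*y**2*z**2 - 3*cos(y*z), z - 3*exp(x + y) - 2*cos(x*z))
(-4*x*y - 6*y**2*z - 3*y*sin(y*z) - 3*exp(x + y), 5*x*exp(x*z) - 2*z*sin(x*z) + 3*exp(x + y) + exp(y + z), 3*x*exp(x*y) + 4*y*z + 3*exp(x + y) - exp(y + z))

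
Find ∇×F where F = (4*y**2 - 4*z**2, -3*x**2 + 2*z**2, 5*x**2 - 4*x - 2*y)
(-4*z - 2, -10*x - 8*z + 4, -6*x - 8*y)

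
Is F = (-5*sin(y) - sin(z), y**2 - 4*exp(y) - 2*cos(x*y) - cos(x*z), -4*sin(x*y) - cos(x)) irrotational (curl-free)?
No, ∇×F = (-x*(sin(x*z) + 4*cos(x*y)), 4*y*cos(x*y) - sin(x) - cos(z), 2*y*sin(x*y) + z*sin(x*z) + 5*cos(y))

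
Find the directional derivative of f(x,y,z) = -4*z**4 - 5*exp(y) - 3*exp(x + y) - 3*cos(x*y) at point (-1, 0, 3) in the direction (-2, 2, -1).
422/3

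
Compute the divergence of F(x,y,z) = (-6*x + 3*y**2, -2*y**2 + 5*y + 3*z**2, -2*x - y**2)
-4*y - 1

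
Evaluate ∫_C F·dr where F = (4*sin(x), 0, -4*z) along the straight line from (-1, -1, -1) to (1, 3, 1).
0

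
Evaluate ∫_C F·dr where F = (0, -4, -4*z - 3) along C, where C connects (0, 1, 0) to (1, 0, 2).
-10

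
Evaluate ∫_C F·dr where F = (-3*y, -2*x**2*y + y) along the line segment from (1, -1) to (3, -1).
6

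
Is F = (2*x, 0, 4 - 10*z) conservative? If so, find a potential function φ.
Yes, F is conservative. φ = x**2 - 5*z**2 + 4*z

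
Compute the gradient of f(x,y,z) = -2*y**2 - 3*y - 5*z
(0, -4*y - 3, -5)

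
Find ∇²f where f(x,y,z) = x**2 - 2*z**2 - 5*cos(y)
5*cos(y) - 2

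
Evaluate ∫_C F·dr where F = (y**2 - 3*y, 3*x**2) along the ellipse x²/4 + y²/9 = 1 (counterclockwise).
18*pi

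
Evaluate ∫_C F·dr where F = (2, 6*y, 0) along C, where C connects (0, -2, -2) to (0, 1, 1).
-9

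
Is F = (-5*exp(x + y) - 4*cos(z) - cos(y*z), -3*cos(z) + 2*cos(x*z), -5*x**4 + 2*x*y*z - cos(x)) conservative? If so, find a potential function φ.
No, ∇×F = (2*x*z + 2*x*sin(x*z) - 3*sin(z), 20*x**3 - 2*y*z + y*sin(y*z) - sin(x) + 4*sin(z), -2*z*sin(x*z) - z*sin(y*z) + 5*exp(x + y)) ≠ 0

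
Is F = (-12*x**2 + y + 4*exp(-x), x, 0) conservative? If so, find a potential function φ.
Yes, F is conservative. φ = -4*x**3 + x*y - 4*exp(-x)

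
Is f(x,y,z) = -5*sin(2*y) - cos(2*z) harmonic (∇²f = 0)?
No, ∇²f = 20*sin(2*y) + 4*cos(2*z)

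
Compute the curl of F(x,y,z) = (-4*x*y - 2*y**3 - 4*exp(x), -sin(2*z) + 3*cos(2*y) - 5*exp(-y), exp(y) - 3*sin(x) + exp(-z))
(exp(y) + 2*cos(2*z), 3*cos(x), 4*x + 6*y**2)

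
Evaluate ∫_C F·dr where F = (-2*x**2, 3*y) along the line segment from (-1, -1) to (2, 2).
-3/2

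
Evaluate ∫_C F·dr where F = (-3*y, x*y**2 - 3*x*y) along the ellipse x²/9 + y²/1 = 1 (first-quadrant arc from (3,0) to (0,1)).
-3 + 39*pi/16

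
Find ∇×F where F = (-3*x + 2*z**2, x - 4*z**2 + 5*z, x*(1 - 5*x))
(8*z - 5, 10*x + 4*z - 1, 1)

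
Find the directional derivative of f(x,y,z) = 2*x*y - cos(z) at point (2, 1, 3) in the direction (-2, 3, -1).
sqrt(14)*(8 - sin(3))/14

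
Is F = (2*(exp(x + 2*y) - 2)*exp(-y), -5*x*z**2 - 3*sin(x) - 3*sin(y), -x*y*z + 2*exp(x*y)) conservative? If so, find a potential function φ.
No, ∇×F = (x*(9*z + 2*exp(x*y)), y*(z - 2*exp(x*y)), -5*z**2 - 2*exp(x + y) - 3*cos(x) - 4*exp(-y)) ≠ 0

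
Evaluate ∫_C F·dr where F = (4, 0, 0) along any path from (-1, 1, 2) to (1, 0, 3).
8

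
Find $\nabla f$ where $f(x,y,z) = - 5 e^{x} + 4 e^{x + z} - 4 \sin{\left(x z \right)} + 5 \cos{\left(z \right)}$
(-4*z*cos(x*z) - 5*exp(x) + 4*exp(x + z), 0, -4*x*cos(x*z) + 4*exp(x + z) - 5*sin(z))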